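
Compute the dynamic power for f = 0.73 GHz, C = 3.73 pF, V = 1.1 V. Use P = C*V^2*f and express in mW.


Step 1: V^2 = 1.1^2 = 1.21 V^2
Step 2: P = C*V^2*f = 3.73e-12 F * 1.21 * 0.73e9 Hz
Step 3: P = 3.294709e-03 W
Step 4: P = 3.295 mW

3.295


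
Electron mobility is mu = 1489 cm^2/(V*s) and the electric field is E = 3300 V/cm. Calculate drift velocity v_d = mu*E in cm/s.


Step 1: v_d = mu * E
Step 2: v_d = 1489 * 3300 = 4913700
Step 3: v_d = 4.91e+06 cm/s

4.91e+06


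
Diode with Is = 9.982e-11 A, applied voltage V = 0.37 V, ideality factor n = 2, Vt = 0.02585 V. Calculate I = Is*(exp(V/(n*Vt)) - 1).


Step 1: V/(n*Vt) = 0.37/(2*0.02585) = 7.1567
Step 2: exp(7.1567) = 1.2827e+03
Step 3: I = 9.982e-11 * (1.2827e+03 - 1) = 1.28e-07 A

1.28e-07


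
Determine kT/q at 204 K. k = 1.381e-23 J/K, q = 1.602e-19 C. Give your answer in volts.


Step 1: kT = 1.381e-23 * 204 = 2.81724e-21 J
Step 2: Vt = kT/q = 2.81724e-21 / 1.602e-19
Step 3: Vt = 0.01759 V

0.01759


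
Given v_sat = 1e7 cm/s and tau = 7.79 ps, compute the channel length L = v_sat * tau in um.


Step 1: tau in seconds = 7.79 ps * 1e-12 = 7.7900e-12 s
Step 2: L = v_sat * tau = 1e7 * 7.7900e-12 = 7.7900e-05 cm
Step 3: L in um = 7.7900e-05 * 1e4 = 0.779 um

0.779


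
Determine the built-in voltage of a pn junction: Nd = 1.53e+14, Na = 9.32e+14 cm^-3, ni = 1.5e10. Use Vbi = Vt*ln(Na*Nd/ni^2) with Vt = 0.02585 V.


Step 1: Compute Na*Nd/ni^2 = 9.32e+14 * 1.53e+14 / (1.5e10)^2 = 6.3376e+08
Step 2: ln(6.3376e+08) = 20.2672
Step 3: Vbi = 0.02585 * 20.2672 = 0.524 V

0.524


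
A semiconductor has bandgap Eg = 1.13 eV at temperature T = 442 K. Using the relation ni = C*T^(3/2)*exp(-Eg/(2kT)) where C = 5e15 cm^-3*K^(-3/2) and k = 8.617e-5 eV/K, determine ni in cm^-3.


Step 1: Compute kT = 8.617e-5 * 442 = 0.03808714 eV
Step 2: Exponent = -Eg/(2kT) = -1.13/(2*0.03808714) = -14.83440
Step 3: T^(3/2) = 442^1.5 = 9292.52
Step 4: ni = 5e15 * 9292.52 * exp(-14.83440) = 1.68e+13 cm^-3

1.68e+13


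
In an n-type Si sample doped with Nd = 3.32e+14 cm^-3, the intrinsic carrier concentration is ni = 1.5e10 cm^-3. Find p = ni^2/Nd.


Step 1: Since Nd >> ni, n ≈ Nd = 3.32e+14 cm^-3
Step 2: p = ni^2 / n = (1.5e10)^2 / 3.32e+14
Step 3: p = 2.25e20 / 3.32e+14 = 6.78e+05 cm^-3

6.78e+05


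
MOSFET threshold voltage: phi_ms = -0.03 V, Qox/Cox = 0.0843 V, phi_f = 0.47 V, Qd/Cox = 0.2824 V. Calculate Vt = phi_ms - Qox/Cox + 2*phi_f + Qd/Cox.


Step 1: Vt = phi_ms - Qox/Cox + 2*phi_f + Qd/Cox
Step 2: Vt = -0.03 - 0.0843 + 2*0.47 + 0.2824
Step 3: Vt = -0.03 - 0.0843 + 0.94 + 0.2824
Step 4: Vt = 1.1081 V

1.1081


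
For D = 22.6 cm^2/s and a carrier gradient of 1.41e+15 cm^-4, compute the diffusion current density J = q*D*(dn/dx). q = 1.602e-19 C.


Step 1: J = q * D * (dn/dx)
Step 2: J = 1.602e-19 * 22.6 * 1.41e+15
Step 3: J = 5.10e-03 A/cm^2

5.10e-03


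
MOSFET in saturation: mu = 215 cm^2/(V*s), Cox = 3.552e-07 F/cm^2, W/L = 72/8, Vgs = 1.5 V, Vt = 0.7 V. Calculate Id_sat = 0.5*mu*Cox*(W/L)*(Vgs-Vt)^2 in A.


Step 1: Overdrive voltage Vov = Vgs - Vt = 1.5 - 0.7 = 0.8 V
Step 2: W/L = 72/8 = 9
Step 3: Id = 0.5 * 215 * 3.552e-07 * 9 * 0.8^2
Step 4: Id = 2.20e-04 A

2.20e-04


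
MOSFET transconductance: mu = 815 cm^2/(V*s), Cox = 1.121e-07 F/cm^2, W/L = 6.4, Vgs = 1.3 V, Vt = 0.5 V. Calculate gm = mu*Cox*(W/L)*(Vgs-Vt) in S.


Step 1: Vov = Vgs - Vt = 1.3 - 0.5 = 0.8 V
Step 2: gm = mu * Cox * (W/L) * Vov
Step 3: gm = 815 * 1.121e-07 * 6.4 * 0.8 = 4.68e-04 S

4.68e-04


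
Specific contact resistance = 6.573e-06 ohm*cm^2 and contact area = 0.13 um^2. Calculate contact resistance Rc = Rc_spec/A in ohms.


Step 1: Convert area to cm^2: 0.13 um^2 = 1.3000e-09 cm^2
Step 2: Rc = Rc_spec / A = 6.573e-06 / 1.3000e-09
Step 3: Rc = 5.06e+03 ohms

5.06e+03


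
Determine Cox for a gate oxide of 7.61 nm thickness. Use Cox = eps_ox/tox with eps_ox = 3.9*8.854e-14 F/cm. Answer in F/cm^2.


Step 1: eps_ox = 3.9 * 8.854e-14 = 3.45306e-13 F/cm
Step 2: tox in cm = 7.61 nm * 1e-7 = 7.6100e-07 cm
Step 3: Cox = 3.45306e-13 / 7.6100e-07 = 4.54e-07 F/cm^2

4.54e-07


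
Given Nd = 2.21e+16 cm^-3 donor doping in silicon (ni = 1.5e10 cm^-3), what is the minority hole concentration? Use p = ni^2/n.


Step 1: Since Nd >> ni, n ≈ Nd = 2.21e+16 cm^-3
Step 2: p = ni^2 / n = (1.5e10)^2 / 2.21e+16
Step 3: p = 2.25e20 / 2.21e+16 = 1.02e+04 cm^-3

1.02e+04


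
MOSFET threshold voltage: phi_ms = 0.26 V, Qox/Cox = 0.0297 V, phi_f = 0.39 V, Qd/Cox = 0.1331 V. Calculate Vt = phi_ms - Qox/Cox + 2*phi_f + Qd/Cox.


Step 1: Vt = phi_ms - Qox/Cox + 2*phi_f + Qd/Cox
Step 2: Vt = 0.26 - 0.0297 + 2*0.39 + 0.1331
Step 3: Vt = 0.26 - 0.0297 + 0.78 + 0.1331
Step 4: Vt = 1.1434 V

1.1434


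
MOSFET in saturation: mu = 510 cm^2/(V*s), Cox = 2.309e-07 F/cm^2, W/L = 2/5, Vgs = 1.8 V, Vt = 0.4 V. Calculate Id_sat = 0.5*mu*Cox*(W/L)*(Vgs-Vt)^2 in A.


Step 1: Overdrive voltage Vov = Vgs - Vt = 1.8 - 0.4 = 1.4 V
Step 2: W/L = 2/5 = 0.4
Step 3: Id = 0.5 * 510 * 2.309e-07 * 0.4 * 1.4^2
Step 4: Id = 4.62e-05 A

4.62e-05


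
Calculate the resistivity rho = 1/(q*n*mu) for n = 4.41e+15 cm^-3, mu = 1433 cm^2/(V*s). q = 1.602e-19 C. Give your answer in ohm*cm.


Step 1: sigma = q * n * mu = 1.602e-19 * 4.41e+15 * 1433 = 1.01239e+00 S/cm
Step 2: rho = 1 / sigma = 1 / 1.01239e+00 = 0.9878 ohm*cm

0.9878


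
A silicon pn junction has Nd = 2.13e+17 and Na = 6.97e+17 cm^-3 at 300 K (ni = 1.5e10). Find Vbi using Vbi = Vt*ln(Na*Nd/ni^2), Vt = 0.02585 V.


Step 1: Compute Na*Nd/ni^2 = 6.97e+17 * 2.13e+17 / (1.5e10)^2 = 6.5983e+14
Step 2: ln(6.5983e+14) = 34.1230
Step 3: Vbi = 0.02585 * 34.1230 = 0.882 V

0.882


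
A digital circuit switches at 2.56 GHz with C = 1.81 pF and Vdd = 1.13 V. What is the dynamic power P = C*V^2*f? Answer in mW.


Step 1: V^2 = 1.13^2 = 1.2769 V^2
Step 2: P = C*V^2*f = 1.81e-12 F * 1.2769 * 2.56e9 Hz
Step 3: P = 5.91664384e-03 W
Step 4: P = 5.917 mW

5.917


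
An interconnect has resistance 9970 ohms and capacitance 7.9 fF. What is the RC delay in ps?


Step 1: tau = R * C
Step 2: tau = 9970 * 7.9 fF = 9970 * 7.9e-15 F
Step 3: tau = 7.8763e-11 s = 78.763 ps

78.763


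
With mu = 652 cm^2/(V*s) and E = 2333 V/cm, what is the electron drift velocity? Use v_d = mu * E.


Step 1: v_d = mu * E
Step 2: v_d = 652 * 2333 = 1521116
Step 3: v_d = 1.52e+06 cm/s

1.52e+06


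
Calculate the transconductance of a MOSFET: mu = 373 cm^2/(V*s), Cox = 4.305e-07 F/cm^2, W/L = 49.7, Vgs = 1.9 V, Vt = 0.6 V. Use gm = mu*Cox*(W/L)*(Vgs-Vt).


Step 1: Vov = Vgs - Vt = 1.9 - 0.6 = 1.3 V
Step 2: gm = mu * Cox * (W/L) * Vov
Step 3: gm = 373 * 4.305e-07 * 49.7 * 1.3 = 1.04e-02 S

1.04e-02


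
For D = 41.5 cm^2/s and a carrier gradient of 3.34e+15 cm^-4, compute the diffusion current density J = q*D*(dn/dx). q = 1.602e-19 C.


Step 1: J = q * D * (dn/dx)
Step 2: J = 1.602e-19 * 41.5 * 3.34e+15
Step 3: J = 2.22e-02 A/cm^2

2.22e-02


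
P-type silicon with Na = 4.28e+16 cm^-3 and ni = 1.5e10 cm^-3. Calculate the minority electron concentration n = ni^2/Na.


Step 1: Majority hole concentration p ≈ Na = 4.28e+16 cm^-3
Step 2: n = ni^2 / Na = (1.5e10)^2 / 4.28e+16
Step 3: n = 5.26e+03 cm^-3

5.26e+03


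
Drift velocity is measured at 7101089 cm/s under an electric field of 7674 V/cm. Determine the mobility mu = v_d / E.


Step 1: mu = v_d / E
Step 2: mu = 7101089 / 7674
Step 3: mu = 925.34 cm^2/(V*s)

925.34


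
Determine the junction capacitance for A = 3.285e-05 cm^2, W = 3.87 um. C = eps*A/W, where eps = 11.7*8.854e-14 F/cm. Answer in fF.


Step 1: eps_Si = 11.7 * 8.854e-14 = 1.035918e-12 F/cm
Step 2: W in cm = 3.87 * 1e-4 = 3.87e-04 cm
Step 3: C = 1.035918e-12 * 3.285e-05 / 3.87e-04 = 8.793257e-14 F
Step 4: C = 87.93 fF

87.93


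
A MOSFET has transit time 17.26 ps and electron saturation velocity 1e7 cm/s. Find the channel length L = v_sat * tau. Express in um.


Step 1: tau in seconds = 17.26 ps * 1e-12 = 1.7260e-11 s
Step 2: L = v_sat * tau = 1e7 * 1.7260e-11 = 1.7260e-04 cm
Step 3: L in um = 1.7260e-04 * 1e4 = 1.726 um

1.726


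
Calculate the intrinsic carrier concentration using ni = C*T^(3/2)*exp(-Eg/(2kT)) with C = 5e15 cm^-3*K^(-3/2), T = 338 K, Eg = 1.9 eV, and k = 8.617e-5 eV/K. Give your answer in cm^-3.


Step 1: Compute kT = 8.617e-5 * 338 = 0.02912546 eV
Step 2: Exponent = -Eg/(2kT) = -1.9/(2*0.02912546) = -32.61751
Step 3: T^(3/2) = 338^1.5 = 6214.05
Step 4: ni = 5e15 * 6214.05 * exp(-32.61751) = 2.12e+05 cm^-3

2.12e+05


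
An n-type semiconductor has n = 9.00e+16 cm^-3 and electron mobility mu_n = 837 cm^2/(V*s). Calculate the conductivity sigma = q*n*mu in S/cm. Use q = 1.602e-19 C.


Step 1: sigma = q * n * mu
Step 2: sigma = 1.602e-19 * 9.00e+16 * 837
Step 3: sigma = 1.207e+01 S/cm

1.207e+01


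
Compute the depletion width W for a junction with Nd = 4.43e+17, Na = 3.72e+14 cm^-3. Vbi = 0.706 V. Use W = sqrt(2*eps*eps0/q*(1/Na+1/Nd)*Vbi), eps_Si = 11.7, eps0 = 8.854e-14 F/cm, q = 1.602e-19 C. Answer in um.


Step 1: 1/Na + 1/Nd = 1/3.72e+14 + 1/4.43e+17 = 2.69043e-15
Step 2: 2*eps*eps0/q = 2*11.7*8.854e-14/1.602e-19 = 1.293281e+07
Step 3: W^2 = 1.293281e+07 * 2.69043e-15 * 0.706 = 2.45651e-08
Step 4: W = sqrt(2.45651e-08) = 1.567e-04 cm = 1.567 um

1.567


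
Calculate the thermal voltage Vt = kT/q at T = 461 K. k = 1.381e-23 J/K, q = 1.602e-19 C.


Step 1: kT = 1.381e-23 * 461 = 6.36641e-21 J
Step 2: Vt = kT/q = 6.36641e-21 / 1.602e-19
Step 3: Vt = 0.03974 V

0.03974


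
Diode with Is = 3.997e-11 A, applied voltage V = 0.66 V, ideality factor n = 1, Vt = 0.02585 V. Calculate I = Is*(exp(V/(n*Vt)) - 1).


Step 1: V/(n*Vt) = 0.66/(1*0.02585) = 25.5319
Step 2: exp(25.5319) = 1.2256e+11
Step 3: I = 3.997e-11 * (1.2256e+11 - 1) = 4.90e+00 A

4.90e+00


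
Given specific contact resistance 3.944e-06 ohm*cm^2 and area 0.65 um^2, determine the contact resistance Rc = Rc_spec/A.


Step 1: Convert area to cm^2: 0.65 um^2 = 6.5000e-09 cm^2
Step 2: Rc = Rc_spec / A = 3.944e-06 / 6.5000e-09
Step 3: Rc = 6.07e+02 ohms

6.07e+02


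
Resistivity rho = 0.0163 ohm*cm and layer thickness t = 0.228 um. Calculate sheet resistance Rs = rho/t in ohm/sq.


Step 1: Convert thickness to cm: t = 0.228 um = 2.2800e-05 cm
Step 2: Rs = rho / t = 0.0163 / 2.2800e-05
Step 3: Rs = 714.9 ohm/sq

714.9


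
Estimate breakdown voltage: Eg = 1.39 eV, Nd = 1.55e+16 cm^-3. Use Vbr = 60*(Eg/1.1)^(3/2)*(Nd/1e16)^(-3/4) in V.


Step 1: Eg/1.1 = 1.39/1.1 = 1.263636
Step 2: (Eg/1.1)^1.5 = 1.263636^1.5 = 1.420473
Step 3: (Nd/1e16)^(-0.75) = (1.55)^(-0.75) = 0.719865
Step 4: Vbr = 60 * 1.420473 * 0.719865 = 61.4 V

61.4


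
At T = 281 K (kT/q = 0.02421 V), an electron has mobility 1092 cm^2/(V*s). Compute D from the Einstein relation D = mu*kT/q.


Step 1: D = mu * (kT/q)
Step 2: D = 1092 * 0.02421
Step 3: D = 26.44 cm^2/s

26.44


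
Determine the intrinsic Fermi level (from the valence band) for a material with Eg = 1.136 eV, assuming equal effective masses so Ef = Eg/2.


Step 1: For an intrinsic semiconductor, the Fermi level sits at midgap.
Step 2: Ef = Eg / 2 = 1.136 / 2 = 0.568 eV

0.568


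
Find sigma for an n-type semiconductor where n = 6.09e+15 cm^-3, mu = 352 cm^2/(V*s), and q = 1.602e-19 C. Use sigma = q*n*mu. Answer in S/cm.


Step 1: sigma = q * n * mu
Step 2: sigma = 1.602e-19 * 6.09e+15 * 352
Step 3: sigma = 3.434e-01 S/cm

3.434e-01


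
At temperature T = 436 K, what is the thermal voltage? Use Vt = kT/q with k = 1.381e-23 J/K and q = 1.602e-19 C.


Step 1: kT = 1.381e-23 * 436 = 6.02116e-21 J
Step 2: Vt = kT/q = 6.02116e-21 / 1.602e-19
Step 3: Vt = 0.03759 V

0.03759


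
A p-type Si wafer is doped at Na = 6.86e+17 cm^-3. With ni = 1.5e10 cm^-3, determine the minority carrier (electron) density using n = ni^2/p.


Step 1: Majority hole concentration p ≈ Na = 6.86e+17 cm^-3
Step 2: n = ni^2 / Na = (1.5e10)^2 / 6.86e+17
Step 3: n = 3.28e+02 cm^-3

3.28e+02


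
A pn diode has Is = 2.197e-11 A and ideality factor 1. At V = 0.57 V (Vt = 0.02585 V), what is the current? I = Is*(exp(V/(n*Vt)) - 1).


Step 1: V/(n*Vt) = 0.57/(1*0.02585) = 22.0503
Step 2: exp(22.0503) = 3.7698e+09
Step 3: I = 2.197e-11 * (3.7698e+09 - 1) = 8.28e-02 A

8.28e-02


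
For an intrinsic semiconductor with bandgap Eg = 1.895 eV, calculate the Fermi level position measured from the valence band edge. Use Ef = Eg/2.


Step 1: For an intrinsic semiconductor, the Fermi level sits at midgap.
Step 2: Ef = Eg / 2 = 1.895 / 2 = 0.9475 eV

0.9475


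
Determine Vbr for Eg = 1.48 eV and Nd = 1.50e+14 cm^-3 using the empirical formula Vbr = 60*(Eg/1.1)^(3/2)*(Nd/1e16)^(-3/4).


Step 1: Eg/1.1 = 1.48/1.1 = 1.345455
Step 2: (Eg/1.1)^1.5 = 1.345455^1.5 = 1.560644
Step 3: (Nd/1e16)^(-0.75) = (0.015)^(-0.75) = 23.330903
Step 4: Vbr = 60 * 1.560644 * 23.330903 = 2184.7 V

2184.7


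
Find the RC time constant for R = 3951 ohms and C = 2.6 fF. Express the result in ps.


Step 1: tau = R * C
Step 2: tau = 3951 * 2.6 fF = 3951 * 2.6e-15 F
Step 3: tau = 1.02726e-11 s = 10.2726 ps

10.2726


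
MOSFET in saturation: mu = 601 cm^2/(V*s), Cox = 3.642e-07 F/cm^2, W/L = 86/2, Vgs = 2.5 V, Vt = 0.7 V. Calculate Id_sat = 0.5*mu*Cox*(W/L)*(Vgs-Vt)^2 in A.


Step 1: Overdrive voltage Vov = Vgs - Vt = 2.5 - 0.7 = 1.8 V
Step 2: W/L = 86/2 = 43
Step 3: Id = 0.5 * 601 * 3.642e-07 * 43 * 1.8^2
Step 4: Id = 1.52e-02 A

1.52e-02


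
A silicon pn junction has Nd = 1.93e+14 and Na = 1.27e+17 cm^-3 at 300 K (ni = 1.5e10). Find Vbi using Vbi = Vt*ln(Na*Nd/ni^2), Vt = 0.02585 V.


Step 1: Compute Na*Nd/ni^2 = 1.27e+17 * 1.93e+14 / (1.5e10)^2 = 1.0894e+11
Step 2: ln(1.0894e+11) = 25.4141
Step 3: Vbi = 0.02585 * 25.4141 = 0.657 V

0.657


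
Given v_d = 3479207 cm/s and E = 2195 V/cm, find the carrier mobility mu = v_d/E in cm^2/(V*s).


Step 1: mu = v_d / E
Step 2: mu = 3479207 / 2195
Step 3: mu = 1585.06 cm^2/(V*s)

1585.06


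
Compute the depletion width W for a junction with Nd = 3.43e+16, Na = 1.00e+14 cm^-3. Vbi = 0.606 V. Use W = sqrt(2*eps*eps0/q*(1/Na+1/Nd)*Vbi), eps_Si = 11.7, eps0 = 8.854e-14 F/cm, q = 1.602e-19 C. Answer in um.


Step 1: 1/Na + 1/Nd = 1/1.00e+14 + 1/3.43e+16 = 1.00292e-14
Step 2: 2*eps*eps0/q = 2*11.7*8.854e-14/1.602e-19 = 1.293281e+07
Step 3: W^2 = 1.293281e+07 * 1.00292e-14 * 0.606 = 7.86017e-08
Step 4: W = sqrt(7.86017e-08) = 2.804e-04 cm = 2.804 um

2.804


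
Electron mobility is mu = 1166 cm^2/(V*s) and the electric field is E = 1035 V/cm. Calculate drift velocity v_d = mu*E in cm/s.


Step 1: v_d = mu * E
Step 2: v_d = 1166 * 1035 = 1206810
Step 3: v_d = 1.21e+06 cm/s

1.21e+06


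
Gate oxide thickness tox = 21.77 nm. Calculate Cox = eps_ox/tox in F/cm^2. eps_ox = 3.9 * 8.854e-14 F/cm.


Step 1: eps_ox = 3.9 * 8.854e-14 = 3.45306e-13 F/cm
Step 2: tox in cm = 21.77 nm * 1e-7 = 2.1770e-06 cm
Step 3: Cox = 3.45306e-13 / 2.1770e-06 = 1.59e-07 F/cm^2

1.59e-07


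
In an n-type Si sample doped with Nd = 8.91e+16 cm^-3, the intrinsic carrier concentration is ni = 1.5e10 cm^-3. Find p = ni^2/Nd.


Step 1: Since Nd >> ni, n ≈ Nd = 8.91e+16 cm^-3
Step 2: p = ni^2 / n = (1.5e10)^2 / 8.91e+16
Step 3: p = 2.25e20 / 8.91e+16 = 2.53e+03 cm^-3

2.53e+03


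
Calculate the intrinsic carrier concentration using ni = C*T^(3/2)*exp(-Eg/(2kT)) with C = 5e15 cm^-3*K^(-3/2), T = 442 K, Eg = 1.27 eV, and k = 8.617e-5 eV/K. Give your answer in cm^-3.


Step 1: Compute kT = 8.617e-5 * 442 = 0.03808714 eV
Step 2: Exponent = -Eg/(2kT) = -1.27/(2*0.03808714) = -16.67229
Step 3: T^(3/2) = 442^1.5 = 9292.52
Step 4: ni = 5e15 * 9292.52 * exp(-16.67229) = 2.67e+12 cm^-3

2.67e+12


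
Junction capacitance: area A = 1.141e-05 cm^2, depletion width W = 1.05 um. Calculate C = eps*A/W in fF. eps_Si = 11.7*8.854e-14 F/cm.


Step 1: eps_Si = 11.7 * 8.854e-14 = 1.035918e-12 F/cm
Step 2: W in cm = 1.05 * 1e-4 = 1.05e-04 cm
Step 3: C = 1.035918e-12 * 1.141e-05 / 1.05e-04 = 1.125698e-13 F
Step 4: C = 112.57 fF

112.57


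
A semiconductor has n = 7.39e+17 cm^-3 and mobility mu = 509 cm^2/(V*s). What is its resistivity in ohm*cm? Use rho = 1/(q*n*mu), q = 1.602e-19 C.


Step 1: sigma = q * n * mu = 1.602e-19 * 7.39e+17 * 509 = 6.02594e+01 S/cm
Step 2: rho = 1 / sigma = 1 / 6.02594e+01 = 0.01659 ohm*cm

0.01659


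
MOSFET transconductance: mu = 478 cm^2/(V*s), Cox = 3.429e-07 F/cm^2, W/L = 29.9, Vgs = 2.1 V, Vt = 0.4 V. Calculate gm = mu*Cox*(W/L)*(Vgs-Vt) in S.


Step 1: Vov = Vgs - Vt = 2.1 - 0.4 = 1.7 V
Step 2: gm = mu * Cox * (W/L) * Vov
Step 3: gm = 478 * 3.429e-07 * 29.9 * 1.7 = 8.33e-03 S

8.33e-03


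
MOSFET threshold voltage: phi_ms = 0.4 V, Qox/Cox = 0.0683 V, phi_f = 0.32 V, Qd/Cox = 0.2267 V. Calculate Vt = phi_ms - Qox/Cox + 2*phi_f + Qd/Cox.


Step 1: Vt = phi_ms - Qox/Cox + 2*phi_f + Qd/Cox
Step 2: Vt = 0.4 - 0.0683 + 2*0.32 + 0.2267
Step 3: Vt = 0.4 - 0.0683 + 0.64 + 0.2267
Step 4: Vt = 1.1984 V

1.1984


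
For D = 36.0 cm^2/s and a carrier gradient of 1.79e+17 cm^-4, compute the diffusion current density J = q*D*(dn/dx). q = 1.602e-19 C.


Step 1: J = q * D * (dn/dx)
Step 2: J = 1.602e-19 * 36.0 * 1.79e+17
Step 3: J = 1.03e+00 A/cm^2

1.03e+00


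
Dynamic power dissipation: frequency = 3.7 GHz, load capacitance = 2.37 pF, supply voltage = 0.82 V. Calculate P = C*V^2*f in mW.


Step 1: V^2 = 0.82^2 = 0.6724 V^2
Step 2: P = C*V^2*f = 2.37e-12 F * 0.6724 * 3.7e9 Hz
Step 3: P = 5.8962756e-03 W
Step 4: P = 5.896 mW

5.896


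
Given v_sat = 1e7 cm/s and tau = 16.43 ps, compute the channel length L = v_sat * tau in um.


Step 1: tau in seconds = 16.43 ps * 1e-12 = 1.6430e-11 s
Step 2: L = v_sat * tau = 1e7 * 1.6430e-11 = 1.6430e-04 cm
Step 3: L in um = 1.6430e-04 * 1e4 = 1.643 um

1.643


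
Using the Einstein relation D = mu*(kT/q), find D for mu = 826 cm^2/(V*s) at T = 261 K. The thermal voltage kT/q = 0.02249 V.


Step 1: D = mu * (kT/q)
Step 2: D = 826 * 0.02249
Step 3: D = 18.58 cm^2/s

18.58


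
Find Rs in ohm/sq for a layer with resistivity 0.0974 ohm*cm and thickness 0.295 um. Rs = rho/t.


Step 1: Convert thickness to cm: t = 0.295 um = 2.9500e-05 cm
Step 2: Rs = rho / t = 0.0974 / 2.9500e-05
Step 3: Rs = 3301.7 ohm/sq

3301.7


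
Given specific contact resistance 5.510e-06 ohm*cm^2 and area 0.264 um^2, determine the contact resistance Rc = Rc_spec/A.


Step 1: Convert area to cm^2: 0.264 um^2 = 2.6400e-09 cm^2
Step 2: Rc = Rc_spec / A = 5.510e-06 / 2.6400e-09
Step 3: Rc = 2.09e+03 ohms

2.09e+03


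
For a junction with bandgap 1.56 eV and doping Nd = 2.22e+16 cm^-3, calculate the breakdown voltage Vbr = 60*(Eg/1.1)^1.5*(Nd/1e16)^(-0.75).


Step 1: Eg/1.1 = 1.56/1.1 = 1.418182
Step 2: (Eg/1.1)^1.5 = 1.418182^1.5 = 1.688877
Step 3: (Nd/1e16)^(-0.75) = (2.22)^(-0.75) = 0.549839
Step 4: Vbr = 60 * 1.688877 * 0.549839 = 55.7 V

55.7


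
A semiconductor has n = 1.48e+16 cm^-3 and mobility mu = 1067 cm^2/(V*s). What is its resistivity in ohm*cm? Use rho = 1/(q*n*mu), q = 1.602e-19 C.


Step 1: sigma = q * n * mu = 1.602e-19 * 1.48e+16 * 1067 = 2.52981e+00 S/cm
Step 2: rho = 1 / sigma = 1 / 2.52981e+00 = 0.3953 ohm*cm

0.3953


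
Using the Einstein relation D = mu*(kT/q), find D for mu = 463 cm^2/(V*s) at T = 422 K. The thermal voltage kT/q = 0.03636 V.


Step 1: D = mu * (kT/q)
Step 2: D = 463 * 0.03636
Step 3: D = 16.83 cm^2/s

16.83


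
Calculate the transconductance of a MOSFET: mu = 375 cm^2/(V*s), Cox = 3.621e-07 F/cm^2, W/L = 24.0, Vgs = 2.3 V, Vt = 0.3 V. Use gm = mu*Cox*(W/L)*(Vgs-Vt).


Step 1: Vov = Vgs - Vt = 2.3 - 0.3 = 2.0 V
Step 2: gm = mu * Cox * (W/L) * Vov
Step 3: gm = 375 * 3.621e-07 * 24.0 * 2.0 = 6.52e-03 S

6.52e-03


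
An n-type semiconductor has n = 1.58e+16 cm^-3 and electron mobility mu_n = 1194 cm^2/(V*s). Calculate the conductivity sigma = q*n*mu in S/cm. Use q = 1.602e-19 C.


Step 1: sigma = q * n * mu
Step 2: sigma = 1.602e-19 * 1.58e+16 * 1194
Step 3: sigma = 3.022e+00 S/cm

3.022e+00


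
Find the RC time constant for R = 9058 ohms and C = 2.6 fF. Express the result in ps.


Step 1: tau = R * C
Step 2: tau = 9058 * 2.6 fF = 9058 * 2.6e-15 F
Step 3: tau = 2.35508e-11 s = 23.5508 ps

23.5508


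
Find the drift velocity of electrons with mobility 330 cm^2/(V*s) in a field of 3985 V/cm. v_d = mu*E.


Step 1: v_d = mu * E
Step 2: v_d = 330 * 3985 = 1315050
Step 3: v_d = 1.32e+06 cm/s

1.32e+06


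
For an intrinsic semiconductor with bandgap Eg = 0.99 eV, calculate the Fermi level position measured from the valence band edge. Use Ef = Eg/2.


Step 1: For an intrinsic semiconductor, the Fermi level sits at midgap.
Step 2: Ef = Eg / 2 = 0.99 / 2 = 0.495 eV

0.495


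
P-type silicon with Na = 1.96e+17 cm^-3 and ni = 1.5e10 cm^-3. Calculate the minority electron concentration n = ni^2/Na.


Step 1: Majority hole concentration p ≈ Na = 1.96e+17 cm^-3
Step 2: n = ni^2 / Na = (1.5e10)^2 / 1.96e+17
Step 3: n = 1.15e+03 cm^-3

1.15e+03


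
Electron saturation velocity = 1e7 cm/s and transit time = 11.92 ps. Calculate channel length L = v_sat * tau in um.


Step 1: tau in seconds = 11.92 ps * 1e-12 = 1.1920e-11 s
Step 2: L = v_sat * tau = 1e7 * 1.1920e-11 = 1.1920e-04 cm
Step 3: L in um = 1.1920e-04 * 1e4 = 1.192 um

1.192


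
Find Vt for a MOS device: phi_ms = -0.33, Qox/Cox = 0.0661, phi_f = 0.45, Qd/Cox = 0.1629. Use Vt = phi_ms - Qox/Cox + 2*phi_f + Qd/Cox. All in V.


Step 1: Vt = phi_ms - Qox/Cox + 2*phi_f + Qd/Cox
Step 2: Vt = -0.33 - 0.0661 + 2*0.45 + 0.1629
Step 3: Vt = -0.33 - 0.0661 + 0.9 + 0.1629
Step 4: Vt = 0.6668 V

0.6668


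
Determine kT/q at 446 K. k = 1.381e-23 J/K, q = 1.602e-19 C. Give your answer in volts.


Step 1: kT = 1.381e-23 * 446 = 6.15926e-21 J
Step 2: Vt = kT/q = 6.15926e-21 / 1.602e-19
Step 3: Vt = 0.03845 V

0.03845


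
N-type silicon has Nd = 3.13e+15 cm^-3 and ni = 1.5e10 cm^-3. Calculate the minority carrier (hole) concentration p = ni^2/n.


Step 1: Since Nd >> ni, n ≈ Nd = 3.13e+15 cm^-3
Step 2: p = ni^2 / n = (1.5e10)^2 / 3.13e+15
Step 3: p = 2.25e20 / 3.13e+15 = 7.19e+04 cm^-3

7.19e+04


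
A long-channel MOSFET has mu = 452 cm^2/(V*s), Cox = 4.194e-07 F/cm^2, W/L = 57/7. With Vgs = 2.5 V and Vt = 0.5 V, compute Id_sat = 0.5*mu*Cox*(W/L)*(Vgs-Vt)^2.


Step 1: Overdrive voltage Vov = Vgs - Vt = 2.5 - 0.5 = 2.0 V
Step 2: W/L = 57/7 = 8.14286
Step 3: Id = 0.5 * 452 * 4.194e-07 * 8.14286 * 2.0^2
Step 4: Id = 3.09e-03 A

3.09e-03


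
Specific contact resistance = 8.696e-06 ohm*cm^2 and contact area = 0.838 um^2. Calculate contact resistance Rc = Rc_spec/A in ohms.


Step 1: Convert area to cm^2: 0.838 um^2 = 8.3800e-09 cm^2
Step 2: Rc = Rc_spec / A = 8.696e-06 / 8.3800e-09
Step 3: Rc = 1.04e+03 ohms

1.04e+03


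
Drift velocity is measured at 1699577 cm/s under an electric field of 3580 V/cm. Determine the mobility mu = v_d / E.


Step 1: mu = v_d / E
Step 2: mu = 1699577 / 3580
Step 3: mu = 474.74 cm^2/(V*s)

474.74


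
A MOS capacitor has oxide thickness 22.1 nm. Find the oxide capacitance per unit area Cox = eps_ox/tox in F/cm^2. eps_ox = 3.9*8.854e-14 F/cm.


Step 1: eps_ox = 3.9 * 8.854e-14 = 3.45306e-13 F/cm
Step 2: tox in cm = 22.1 nm * 1e-7 = 2.2100e-06 cm
Step 3: Cox = 3.45306e-13 / 2.2100e-06 = 1.56e-07 F/cm^2

1.56e-07


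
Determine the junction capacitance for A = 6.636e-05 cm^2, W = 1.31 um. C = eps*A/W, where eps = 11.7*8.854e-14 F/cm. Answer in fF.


Step 1: eps_Si = 11.7 * 8.854e-14 = 1.035918e-12 F/cm
Step 2: W in cm = 1.31 * 1e-4 = 1.31e-04 cm
Step 3: C = 1.035918e-12 * 6.636e-05 / 1.31e-04 = 5.247597e-13 F
Step 4: C = 524.76 fF

524.76


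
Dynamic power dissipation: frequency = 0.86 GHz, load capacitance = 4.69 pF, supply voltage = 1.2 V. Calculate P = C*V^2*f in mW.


Step 1: V^2 = 1.2^2 = 1.44 V^2
Step 2: P = C*V^2*f = 4.69e-12 F * 1.44 * 0.86e9 Hz
Step 3: P = 5.808096e-03 W
Step 4: P = 5.808 mW

5.808


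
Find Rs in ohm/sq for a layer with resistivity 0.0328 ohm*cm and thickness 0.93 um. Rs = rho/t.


Step 1: Convert thickness to cm: t = 0.93 um = 9.3000e-05 cm
Step 2: Rs = rho / t = 0.0328 / 9.3000e-05
Step 3: Rs = 352.7 ohm/sq

352.7


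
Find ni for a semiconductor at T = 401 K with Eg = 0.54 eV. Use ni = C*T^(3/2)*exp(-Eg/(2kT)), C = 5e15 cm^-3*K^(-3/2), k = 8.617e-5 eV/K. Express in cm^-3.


Step 1: Compute kT = 8.617e-5 * 401 = 0.03455417 eV
Step 2: Exponent = -Eg/(2kT) = -0.54/(2*0.03455417) = -7.81382
Step 3: T^(3/2) = 401^1.5 = 8030.02
Step 4: ni = 5e15 * 8030.02 * exp(-7.81382) = 1.62e+16 cm^-3

1.62e+16


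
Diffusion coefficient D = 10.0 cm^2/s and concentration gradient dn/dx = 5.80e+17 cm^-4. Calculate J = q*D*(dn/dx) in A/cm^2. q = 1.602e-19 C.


Step 1: J = q * D * (dn/dx)
Step 2: J = 1.602e-19 * 10.0 * 5.80e+17
Step 3: J = 9.29e-01 A/cm^2

9.29e-01


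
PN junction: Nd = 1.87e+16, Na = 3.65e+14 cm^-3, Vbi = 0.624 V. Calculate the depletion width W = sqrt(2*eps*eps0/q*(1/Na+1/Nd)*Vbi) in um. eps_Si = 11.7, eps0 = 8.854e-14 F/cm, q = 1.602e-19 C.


Step 1: 1/Na + 1/Nd = 1/3.65e+14 + 1/1.87e+16 = 2.79320e-15
Step 2: 2*eps*eps0/q = 2*11.7*8.854e-14/1.602e-19 = 1.293281e+07
Step 3: W^2 = 1.293281e+07 * 2.79320e-15 * 0.624 = 2.25413e-08
Step 4: W = sqrt(2.25413e-08) = 1.501e-04 cm = 1.501 um

1.501


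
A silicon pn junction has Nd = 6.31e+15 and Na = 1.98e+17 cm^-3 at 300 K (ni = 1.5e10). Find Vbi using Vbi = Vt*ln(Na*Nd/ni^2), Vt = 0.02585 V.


Step 1: Compute Na*Nd/ni^2 = 1.98e+17 * 6.31e+15 / (1.5e10)^2 = 5.5528e+12
Step 2: ln(5.5528e+12) = 29.3453
Step 3: Vbi = 0.02585 * 29.3453 = 0.759 V

0.759


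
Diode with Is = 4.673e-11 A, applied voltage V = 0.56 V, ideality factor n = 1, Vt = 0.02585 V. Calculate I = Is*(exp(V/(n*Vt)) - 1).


Step 1: V/(n*Vt) = 0.56/(1*0.02585) = 21.6634
Step 2: exp(21.6634) = 2.5603e+09
Step 3: I = 4.673e-11 * (2.5603e+09 - 1) = 1.20e-01 A

1.20e-01


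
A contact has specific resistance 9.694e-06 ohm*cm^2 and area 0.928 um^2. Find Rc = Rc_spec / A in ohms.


Step 1: Convert area to cm^2: 0.928 um^2 = 9.2800e-09 cm^2
Step 2: Rc = Rc_spec / A = 9.694e-06 / 9.2800e-09
Step 3: Rc = 1.04e+03 ohms

1.04e+03


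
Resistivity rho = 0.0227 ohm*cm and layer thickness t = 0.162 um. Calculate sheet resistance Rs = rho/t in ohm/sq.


Step 1: Convert thickness to cm: t = 0.162 um = 1.6200e-05 cm
Step 2: Rs = rho / t = 0.0227 / 1.6200e-05
Step 3: Rs = 1401.2 ohm/sq

1401.2


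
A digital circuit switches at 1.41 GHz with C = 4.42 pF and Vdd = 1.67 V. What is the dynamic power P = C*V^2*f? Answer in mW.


Step 1: V^2 = 1.67^2 = 2.7889 V^2
Step 2: P = C*V^2*f = 4.42e-12 F * 2.7889 * 1.41e9 Hz
Step 3: P = 1.738098258e-02 W
Step 4: P = 17.381 mW

17.381


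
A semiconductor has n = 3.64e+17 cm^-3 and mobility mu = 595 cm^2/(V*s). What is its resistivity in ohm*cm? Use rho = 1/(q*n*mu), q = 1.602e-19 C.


Step 1: sigma = q * n * mu = 1.602e-19 * 3.64e+17 * 595 = 3.46961e+01 S/cm
Step 2: rho = 1 / sigma = 1 / 3.46961e+01 = 0.02882 ohm*cm

0.02882


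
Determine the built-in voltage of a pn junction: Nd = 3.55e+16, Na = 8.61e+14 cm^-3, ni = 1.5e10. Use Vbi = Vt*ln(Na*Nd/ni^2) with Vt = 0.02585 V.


Step 1: Compute Na*Nd/ni^2 = 8.61e+14 * 3.55e+16 / (1.5e10)^2 = 1.3585e+11
Step 2: ln(1.3585e+11) = 25.6348
Step 3: Vbi = 0.02585 * 25.6348 = 0.663 V

0.663


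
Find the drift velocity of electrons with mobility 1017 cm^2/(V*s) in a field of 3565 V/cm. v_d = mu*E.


Step 1: v_d = mu * E
Step 2: v_d = 1017 * 3565 = 3625605
Step 3: v_d = 3.63e+06 cm/s

3.63e+06


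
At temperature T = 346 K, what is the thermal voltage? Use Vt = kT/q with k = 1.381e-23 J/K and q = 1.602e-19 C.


Step 1: kT = 1.381e-23 * 346 = 4.77826e-21 J
Step 2: Vt = kT/q = 4.77826e-21 / 1.602e-19
Step 3: Vt = 0.02983 V

0.02983


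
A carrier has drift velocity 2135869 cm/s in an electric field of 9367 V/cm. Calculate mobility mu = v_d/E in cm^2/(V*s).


Step 1: mu = v_d / E
Step 2: mu = 2135869 / 9367
Step 3: mu = 228.02 cm^2/(V*s)

228.02


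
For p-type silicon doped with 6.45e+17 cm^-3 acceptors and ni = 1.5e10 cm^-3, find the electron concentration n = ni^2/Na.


Step 1: Majority hole concentration p ≈ Na = 6.45e+17 cm^-3
Step 2: n = ni^2 / Na = (1.5e10)^2 / 6.45e+17
Step 3: n = 3.49e+02 cm^-3

3.49e+02


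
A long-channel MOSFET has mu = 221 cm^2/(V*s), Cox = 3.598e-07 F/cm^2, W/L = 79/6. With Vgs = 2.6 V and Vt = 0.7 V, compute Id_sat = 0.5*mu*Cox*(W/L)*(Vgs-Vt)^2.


Step 1: Overdrive voltage Vov = Vgs - Vt = 2.6 - 0.7 = 1.9 V
Step 2: W/L = 79/6 = 13.1667
Step 3: Id = 0.5 * 221 * 3.598e-07 * 13.1667 * 1.9^2
Step 4: Id = 1.89e-03 A

1.89e-03


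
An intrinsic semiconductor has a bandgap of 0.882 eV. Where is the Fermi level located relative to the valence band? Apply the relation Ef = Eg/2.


Step 1: For an intrinsic semiconductor, the Fermi level sits at midgap.
Step 2: Ef = Eg / 2 = 0.882 / 2 = 0.441 eV

0.441


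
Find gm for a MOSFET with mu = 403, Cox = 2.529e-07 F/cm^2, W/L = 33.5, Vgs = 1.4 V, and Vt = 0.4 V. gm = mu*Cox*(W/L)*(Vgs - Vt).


Step 1: Vov = Vgs - Vt = 1.4 - 0.4 = 1.0 V
Step 2: gm = mu * Cox * (W/L) * Vov
Step 3: gm = 403 * 2.529e-07 * 33.5 * 1.0 = 3.41e-03 S

3.41e-03


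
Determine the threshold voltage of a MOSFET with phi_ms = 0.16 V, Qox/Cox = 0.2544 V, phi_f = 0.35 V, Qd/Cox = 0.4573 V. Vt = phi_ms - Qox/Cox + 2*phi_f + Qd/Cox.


Step 1: Vt = phi_ms - Qox/Cox + 2*phi_f + Qd/Cox
Step 2: Vt = 0.16 - 0.2544 + 2*0.35 + 0.4573
Step 3: Vt = 0.16 - 0.2544 + 0.7 + 0.4573
Step 4: Vt = 1.0629 V

1.0629


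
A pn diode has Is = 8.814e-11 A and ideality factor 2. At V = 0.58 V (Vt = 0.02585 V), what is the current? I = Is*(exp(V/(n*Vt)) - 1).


Step 1: V/(n*Vt) = 0.58/(2*0.02585) = 11.2186
Step 2: exp(11.2186) = 7.4503e+04
Step 3: I = 8.814e-11 * (7.4503e+04 - 1) = 6.57e-06 A

6.57e-06


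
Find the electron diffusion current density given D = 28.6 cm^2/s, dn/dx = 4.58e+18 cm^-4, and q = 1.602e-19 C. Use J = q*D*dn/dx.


Step 1: J = q * D * (dn/dx)
Step 2: J = 1.602e-19 * 28.6 * 4.58e+18
Step 3: J = 2.10e+01 A/cm^2

2.10e+01


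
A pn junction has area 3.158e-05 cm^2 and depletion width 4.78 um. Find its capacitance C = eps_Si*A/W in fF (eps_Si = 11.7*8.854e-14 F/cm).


Step 1: eps_Si = 11.7 * 8.854e-14 = 1.035918e-12 F/cm
Step 2: W in cm = 4.78 * 1e-4 = 4.78e-04 cm
Step 3: C = 1.035918e-12 * 3.158e-05 / 4.78e-04 = 6.843994e-14 F
Step 4: C = 68.44 fF

68.44


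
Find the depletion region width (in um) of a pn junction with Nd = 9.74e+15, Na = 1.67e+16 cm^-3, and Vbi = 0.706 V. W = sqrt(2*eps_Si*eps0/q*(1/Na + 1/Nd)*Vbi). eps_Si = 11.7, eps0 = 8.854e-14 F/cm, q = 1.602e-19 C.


Step 1: 1/Na + 1/Nd = 1/1.67e+16 + 1/9.74e+15 = 1.62550e-16
Step 2: 2*eps*eps0/q = 2*11.7*8.854e-14/1.602e-19 = 1.293281e+07
Step 3: W^2 = 1.293281e+07 * 1.62550e-16 * 0.706 = 1.48417e-09
Step 4: W = sqrt(1.48417e-09) = 3.852e-05 cm = 0.3852 um

0.3852


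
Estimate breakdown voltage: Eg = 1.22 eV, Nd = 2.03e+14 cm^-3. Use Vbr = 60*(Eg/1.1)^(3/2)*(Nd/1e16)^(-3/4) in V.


Step 1: Eg/1.1 = 1.22/1.1 = 1.109091
Step 2: (Eg/1.1)^1.5 = 1.109091^1.5 = 1.168021
Step 3: (Nd/1e16)^(-0.75) = (0.0203)^(-0.75) = 18.594220
Step 4: Vbr = 60 * 1.168021 * 18.594220 = 1303.1 V

1303.1


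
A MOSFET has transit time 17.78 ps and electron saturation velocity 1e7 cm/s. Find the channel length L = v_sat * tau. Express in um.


Step 1: tau in seconds = 17.78 ps * 1e-12 = 1.7780e-11 s
Step 2: L = v_sat * tau = 1e7 * 1.7780e-11 = 1.7780e-04 cm
Step 3: L in um = 1.7780e-04 * 1e4 = 1.778 um

1.778


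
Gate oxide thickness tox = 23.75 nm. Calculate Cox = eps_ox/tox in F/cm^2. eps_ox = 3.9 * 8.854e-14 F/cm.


Step 1: eps_ox = 3.9 * 8.854e-14 = 3.45306e-13 F/cm
Step 2: tox in cm = 23.75 nm * 1e-7 = 2.3750e-06 cm
Step 3: Cox = 3.45306e-13 / 2.3750e-06 = 1.45e-07 F/cm^2

1.45e-07


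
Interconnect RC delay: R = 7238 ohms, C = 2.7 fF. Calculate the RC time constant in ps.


Step 1: tau = R * C
Step 2: tau = 7238 * 2.7 fF = 7238 * 2.7e-15 F
Step 3: tau = 1.95426e-11 s = 19.5426 ps

19.5426


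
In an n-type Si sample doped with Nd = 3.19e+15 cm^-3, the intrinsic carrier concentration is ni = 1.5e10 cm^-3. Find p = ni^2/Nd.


Step 1: Since Nd >> ni, n ≈ Nd = 3.19e+15 cm^-3
Step 2: p = ni^2 / n = (1.5e10)^2 / 3.19e+15
Step 3: p = 2.25e20 / 3.19e+15 = 7.05e+04 cm^-3

7.05e+04


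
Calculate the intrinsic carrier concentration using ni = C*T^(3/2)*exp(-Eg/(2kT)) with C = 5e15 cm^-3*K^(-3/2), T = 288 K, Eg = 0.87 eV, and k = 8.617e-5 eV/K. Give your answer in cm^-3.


Step 1: Compute kT = 8.617e-5 * 288 = 0.02481696 eV
Step 2: Exponent = -Eg/(2kT) = -0.87/(2*0.02481696) = -17.52834
Step 3: T^(3/2) = 288^1.5 = 4887.52
Step 4: ni = 5e15 * 4887.52 * exp(-17.52834) = 5.96e+11 cm^-3

5.96e+11


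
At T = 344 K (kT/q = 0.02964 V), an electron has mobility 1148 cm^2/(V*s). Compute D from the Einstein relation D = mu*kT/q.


Step 1: D = mu * (kT/q)
Step 2: D = 1148 * 0.02964
Step 3: D = 34.03 cm^2/s

34.03


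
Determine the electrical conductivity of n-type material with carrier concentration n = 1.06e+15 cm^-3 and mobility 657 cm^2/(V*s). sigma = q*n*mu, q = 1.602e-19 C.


Step 1: sigma = q * n * mu
Step 2: sigma = 1.602e-19 * 1.06e+15 * 657
Step 3: sigma = 1.116e-01 S/cm

1.116e-01


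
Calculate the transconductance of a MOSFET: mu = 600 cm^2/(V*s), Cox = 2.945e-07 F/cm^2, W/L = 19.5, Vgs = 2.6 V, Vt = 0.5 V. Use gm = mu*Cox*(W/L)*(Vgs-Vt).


Step 1: Vov = Vgs - Vt = 2.6 - 0.5 = 2.1 V
Step 2: gm = mu * Cox * (W/L) * Vov
Step 3: gm = 600 * 2.945e-07 * 19.5 * 2.1 = 7.24e-03 S

7.24e-03


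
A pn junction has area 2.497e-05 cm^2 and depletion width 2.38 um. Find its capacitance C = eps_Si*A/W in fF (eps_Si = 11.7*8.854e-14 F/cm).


Step 1: eps_Si = 11.7 * 8.854e-14 = 1.035918e-12 F/cm
Step 2: W in cm = 2.38 * 1e-4 = 2.38e-04 cm
Step 3: C = 1.035918e-12 * 2.497e-05 / 2.38e-04 = 1.086843e-13 F
Step 4: C = 108.68 fF

108.68


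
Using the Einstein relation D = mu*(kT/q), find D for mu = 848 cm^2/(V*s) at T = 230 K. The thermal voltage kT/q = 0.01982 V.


Step 1: D = mu * (kT/q)
Step 2: D = 848 * 0.01982
Step 3: D = 16.81 cm^2/s

16.81


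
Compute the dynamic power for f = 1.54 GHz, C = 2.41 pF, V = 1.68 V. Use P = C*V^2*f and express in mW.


Step 1: V^2 = 1.68^2 = 2.8224 V^2
Step 2: P = C*V^2*f = 2.41e-12 F * 2.8224 * 1.54e9 Hz
Step 3: P = 1.047505536e-02 W
Step 4: P = 10.475 mW

10.475


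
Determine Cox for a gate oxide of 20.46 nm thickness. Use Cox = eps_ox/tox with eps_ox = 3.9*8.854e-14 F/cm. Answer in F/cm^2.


Step 1: eps_ox = 3.9 * 8.854e-14 = 3.45306e-13 F/cm
Step 2: tox in cm = 20.46 nm * 1e-7 = 2.0460e-06 cm
Step 3: Cox = 3.45306e-13 / 2.0460e-06 = 1.69e-07 F/cm^2

1.69e-07


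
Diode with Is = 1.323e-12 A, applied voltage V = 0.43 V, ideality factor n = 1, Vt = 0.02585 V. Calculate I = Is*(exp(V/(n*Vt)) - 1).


Step 1: V/(n*Vt) = 0.43/(1*0.02585) = 16.6344
Step 2: exp(16.6344) = 1.6758e+07
Step 3: I = 1.323e-12 * (1.6758e+07 - 1) = 2.22e-05 A

2.22e-05


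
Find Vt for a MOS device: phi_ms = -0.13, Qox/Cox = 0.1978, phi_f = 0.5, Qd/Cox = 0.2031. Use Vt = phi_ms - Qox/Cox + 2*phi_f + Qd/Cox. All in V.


Step 1: Vt = phi_ms - Qox/Cox + 2*phi_f + Qd/Cox
Step 2: Vt = -0.13 - 0.1978 + 2*0.5 + 0.2031
Step 3: Vt = -0.13 - 0.1978 + 1.0 + 0.2031
Step 4: Vt = 0.8753 V

0.8753


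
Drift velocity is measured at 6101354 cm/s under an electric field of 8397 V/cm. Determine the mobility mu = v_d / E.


Step 1: mu = v_d / E
Step 2: mu = 6101354 / 8397
Step 3: mu = 726.61 cm^2/(V*s)

726.61


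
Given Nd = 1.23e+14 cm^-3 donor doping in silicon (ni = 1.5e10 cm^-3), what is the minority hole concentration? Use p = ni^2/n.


Step 1: Since Nd >> ni, n ≈ Nd = 1.23e+14 cm^-3
Step 2: p = ni^2 / n = (1.5e10)^2 / 1.23e+14
Step 3: p = 2.25e20 / 1.23e+14 = 1.83e+06 cm^-3

1.83e+06


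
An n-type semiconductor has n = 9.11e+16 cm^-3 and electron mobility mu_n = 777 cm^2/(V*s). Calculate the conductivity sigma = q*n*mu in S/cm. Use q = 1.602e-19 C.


Step 1: sigma = q * n * mu
Step 2: sigma = 1.602e-19 * 9.11e+16 * 777
Step 3: sigma = 1.134e+01 S/cm

1.134e+01


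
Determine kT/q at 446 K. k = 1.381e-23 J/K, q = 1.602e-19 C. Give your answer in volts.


Step 1: kT = 1.381e-23 * 446 = 6.15926e-21 J
Step 2: Vt = kT/q = 6.15926e-21 / 1.602e-19
Step 3: Vt = 0.03845 V

0.03845


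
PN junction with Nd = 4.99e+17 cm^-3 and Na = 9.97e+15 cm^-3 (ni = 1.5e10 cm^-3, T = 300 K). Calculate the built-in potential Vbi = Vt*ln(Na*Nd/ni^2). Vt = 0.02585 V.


Step 1: Compute Na*Nd/ni^2 = 9.97e+15 * 4.99e+17 / (1.5e10)^2 = 2.2111e+13
Step 2: ln(2.2111e+13) = 30.7271
Step 3: Vbi = 0.02585 * 30.7271 = 0.794 V

0.794


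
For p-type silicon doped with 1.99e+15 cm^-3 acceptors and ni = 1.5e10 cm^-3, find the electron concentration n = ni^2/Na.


Step 1: Majority hole concentration p ≈ Na = 1.99e+15 cm^-3
Step 2: n = ni^2 / Na = (1.5e10)^2 / 1.99e+15
Step 3: n = 1.13e+05 cm^-3

1.13e+05


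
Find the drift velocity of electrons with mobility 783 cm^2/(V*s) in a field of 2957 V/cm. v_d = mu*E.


Step 1: v_d = mu * E
Step 2: v_d = 783 * 2957 = 2315331
Step 3: v_d = 2.32e+06 cm/s

2.32e+06


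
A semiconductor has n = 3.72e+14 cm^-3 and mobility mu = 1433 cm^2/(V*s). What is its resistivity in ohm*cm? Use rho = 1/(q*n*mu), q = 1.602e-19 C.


Step 1: sigma = q * n * mu = 1.602e-19 * 3.72e+14 * 1433 = 8.53988e-02 S/cm
Step 2: rho = 1 / sigma = 1 / 8.53988e-02 = 11.71 ohm*cm

11.71


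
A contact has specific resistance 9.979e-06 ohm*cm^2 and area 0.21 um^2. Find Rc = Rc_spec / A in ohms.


Step 1: Convert area to cm^2: 0.21 um^2 = 2.1000e-09 cm^2
Step 2: Rc = Rc_spec / A = 9.979e-06 / 2.1000e-09
Step 3: Rc = 4.75e+03 ohms

4.75e+03


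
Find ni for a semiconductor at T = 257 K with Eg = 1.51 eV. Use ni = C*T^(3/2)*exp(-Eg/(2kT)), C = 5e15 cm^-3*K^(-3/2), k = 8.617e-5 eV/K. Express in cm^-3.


Step 1: Compute kT = 8.617e-5 * 257 = 0.02214569 eV
Step 2: Exponent = -Eg/(2kT) = -1.51/(2*0.02214569) = -34.09241
Step 3: T^(3/2) = 257^1.5 = 4120.02
Step 4: ni = 5e15 * 4120.02 * exp(-34.09241) = 3.22e+04 cm^-3

3.22e+04


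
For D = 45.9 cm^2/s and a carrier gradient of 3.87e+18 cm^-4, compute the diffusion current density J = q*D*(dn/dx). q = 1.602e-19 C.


Step 1: J = q * D * (dn/dx)
Step 2: J = 1.602e-19 * 45.9 * 3.87e+18
Step 3: J = 2.85e+01 A/cm^2

2.85e+01


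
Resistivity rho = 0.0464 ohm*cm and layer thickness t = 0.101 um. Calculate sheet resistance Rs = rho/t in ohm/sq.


Step 1: Convert thickness to cm: t = 0.101 um = 1.0100e-05 cm
Step 2: Rs = rho / t = 0.0464 / 1.0100e-05
Step 3: Rs = 4594.1 ohm/sq

4594.1


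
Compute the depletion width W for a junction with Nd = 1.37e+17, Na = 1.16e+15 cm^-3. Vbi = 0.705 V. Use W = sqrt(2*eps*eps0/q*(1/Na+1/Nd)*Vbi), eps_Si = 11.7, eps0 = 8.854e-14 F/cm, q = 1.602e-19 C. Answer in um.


Step 1: 1/Na + 1/Nd = 1/1.16e+15 + 1/1.37e+17 = 8.69368e-16
Step 2: 2*eps*eps0/q = 2*11.7*8.854e-14/1.602e-19 = 1.293281e+07
Step 3: W^2 = 1.293281e+07 * 8.69368e-16 * 0.705 = 7.92658e-09
Step 4: W = sqrt(7.92658e-09) = 8.903e-05 cm = 0.8903 um

0.8903


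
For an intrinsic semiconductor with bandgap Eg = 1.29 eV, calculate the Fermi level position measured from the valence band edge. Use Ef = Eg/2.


Step 1: For an intrinsic semiconductor, the Fermi level sits at midgap.
Step 2: Ef = Eg / 2 = 1.29 / 2 = 0.645 eV

0.645


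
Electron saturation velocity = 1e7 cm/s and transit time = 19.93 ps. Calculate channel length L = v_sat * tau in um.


Step 1: tau in seconds = 19.93 ps * 1e-12 = 1.9930e-11 s
Step 2: L = v_sat * tau = 1e7 * 1.9930e-11 = 1.9930e-04 cm
Step 3: L in um = 1.9930e-04 * 1e4 = 1.993 um

1.993


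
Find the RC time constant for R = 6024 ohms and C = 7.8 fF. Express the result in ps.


Step 1: tau = R * C
Step 2: tau = 6024 * 7.8 fF = 6024 * 7.8e-15 F
Step 3: tau = 4.69872e-11 s = 46.9872 ps

46.9872
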